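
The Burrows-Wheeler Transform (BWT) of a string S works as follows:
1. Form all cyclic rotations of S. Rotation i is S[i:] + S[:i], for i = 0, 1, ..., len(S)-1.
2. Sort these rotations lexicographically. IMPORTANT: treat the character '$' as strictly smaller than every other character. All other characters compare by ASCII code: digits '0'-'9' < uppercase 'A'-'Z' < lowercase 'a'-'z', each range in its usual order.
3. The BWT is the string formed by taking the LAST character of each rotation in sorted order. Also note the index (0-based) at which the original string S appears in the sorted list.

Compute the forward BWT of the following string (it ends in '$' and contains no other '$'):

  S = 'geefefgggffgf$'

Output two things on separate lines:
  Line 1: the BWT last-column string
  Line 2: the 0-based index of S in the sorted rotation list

All 14 rotations (rotation i = S[i:]+S[:i]):
  rot[0] = geefefgggffgf$
  rot[1] = eefefgggffgf$g
  rot[2] = efefgggffgf$ge
  rot[3] = fefgggffgf$gee
  rot[4] = efgggffgf$geef
  rot[5] = fgggffgf$geefe
  rot[6] = gggffgf$geefef
  rot[7] = ggffgf$geefefg
  rot[8] = gffgf$geefefgg
  rot[9] = ffgf$geefefggg
  rot[10] = fgf$geefefgggf
  rot[11] = gf$geefefgggff
  rot[12] = f$geefefgggffg
  rot[13] = $geefefgggffgf
Sorted (with $ < everything):
  sorted[0] = $geefefgggffgf  (last char: 'f')
  sorted[1] = eefefgggffgf$g  (last char: 'g')
  sorted[2] = efefgggffgf$ge  (last char: 'e')
  sorted[3] = efgggffgf$geef  (last char: 'f')
  sorted[4] = f$geefefgggffg  (last char: 'g')
  sorted[5] = fefgggffgf$gee  (last char: 'e')
  sorted[6] = ffgf$geefefggg  (last char: 'g')
  sorted[7] = fgf$geefefgggf  (last char: 'f')
  sorted[8] = fgggffgf$geefe  (last char: 'e')
  sorted[9] = geefefgggffgf$  (last char: '$')
  sorted[10] = gf$geefefgggff  (last char: 'f')
  sorted[11] = gffgf$geefefgg  (last char: 'g')
  sorted[12] = ggffgf$geefefg  (last char: 'g')
  sorted[13] = gggffgf$geefef  (last char: 'f')
Last column: fgefgegfe$fggf
Original string S is at sorted index 9

Answer: fgefgegfe$fggf
9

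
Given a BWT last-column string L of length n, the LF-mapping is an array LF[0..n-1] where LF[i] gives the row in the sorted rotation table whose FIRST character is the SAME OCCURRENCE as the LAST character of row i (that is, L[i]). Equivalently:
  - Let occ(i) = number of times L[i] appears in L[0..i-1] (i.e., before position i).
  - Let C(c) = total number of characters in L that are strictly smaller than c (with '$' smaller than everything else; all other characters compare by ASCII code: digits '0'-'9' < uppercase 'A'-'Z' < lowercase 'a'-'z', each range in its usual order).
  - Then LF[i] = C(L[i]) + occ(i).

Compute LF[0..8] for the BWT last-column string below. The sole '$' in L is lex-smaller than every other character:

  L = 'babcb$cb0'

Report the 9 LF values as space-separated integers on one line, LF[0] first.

Char counts: '$':1, '0':1, 'a':1, 'b':4, 'c':2
C (first-col start): C('$')=0, C('0')=1, C('a')=2, C('b')=3, C('c')=7
L[0]='b': occ=0, LF[0]=C('b')+0=3+0=3
L[1]='a': occ=0, LF[1]=C('a')+0=2+0=2
L[2]='b': occ=1, LF[2]=C('b')+1=3+1=4
L[3]='c': occ=0, LF[3]=C('c')+0=7+0=7
L[4]='b': occ=2, LF[4]=C('b')+2=3+2=5
L[5]='$': occ=0, LF[5]=C('$')+0=0+0=0
L[6]='c': occ=1, LF[6]=C('c')+1=7+1=8
L[7]='b': occ=3, LF[7]=C('b')+3=3+3=6
L[8]='0': occ=0, LF[8]=C('0')+0=1+0=1

Answer: 3 2 4 7 5 0 8 6 1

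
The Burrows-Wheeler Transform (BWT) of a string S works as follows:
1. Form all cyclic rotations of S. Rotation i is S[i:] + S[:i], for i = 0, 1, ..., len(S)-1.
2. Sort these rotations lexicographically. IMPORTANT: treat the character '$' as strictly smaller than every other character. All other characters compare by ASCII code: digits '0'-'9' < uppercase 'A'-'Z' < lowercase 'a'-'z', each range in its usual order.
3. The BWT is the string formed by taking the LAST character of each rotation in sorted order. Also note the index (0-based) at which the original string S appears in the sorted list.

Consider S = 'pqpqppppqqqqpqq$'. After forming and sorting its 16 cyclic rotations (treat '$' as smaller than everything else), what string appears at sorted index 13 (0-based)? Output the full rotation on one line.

All 16 rotations (rotation i = S[i:]+S[:i]):
  rot[0] = pqpqppppqqqqpqq$
  rot[1] = qpqppppqqqqpqq$p
  rot[2] = pqppppqqqqpqq$pq
  rot[3] = qppppqqqqpqq$pqp
  rot[4] = ppppqqqqpqq$pqpq
  rot[5] = pppqqqqpqq$pqpqp
  rot[6] = ppqqqqpqq$pqpqpp
  rot[7] = pqqqqpqq$pqpqppp
  rot[8] = qqqqpqq$pqpqpppp
  rot[9] = qqqpqq$pqpqppppq
  rot[10] = qqpqq$pqpqppppqq
  rot[11] = qpqq$pqpqppppqqq
  rot[12] = pqq$pqpqppppqqqq
  rot[13] = qq$pqpqppppqqqqp
  rot[14] = q$pqpqppppqqqqpq
  rot[15] = $pqpqppppqqqqpqq
Sorted (with $ < everything):
  sorted[0] = $pqpqppppqqqqpqq
  sorted[1] = ppppqqqqpqq$pqpq
  sorted[2] = pppqqqqpqq$pqpqp
  sorted[3] = ppqqqqpqq$pqpqpp
  sorted[4] = pqppppqqqqpqq$pq
  sorted[5] = pqpqppppqqqqpqq$
  sorted[6] = pqq$pqpqppppqqqq
  sorted[7] = pqqqqpqq$pqpqppp
  sorted[8] = q$pqpqppppqqqqpq
  sorted[9] = qppppqqqqpqq$pqp
  sorted[10] = qpqppppqqqqpqq$p
  sorted[11] = qpqq$pqpqppppqqq
  sorted[12] = qq$pqpqppppqqqqp
  sorted[13] = qqpqq$pqpqppppqq
  sorted[14] = qqqpqq$pqpqppppq
  sorted[15] = qqqqpqq$pqpqpppp
sorted[13] = qqpqq$pqpqppppqq

Answer: qqpqq$pqpqppppqq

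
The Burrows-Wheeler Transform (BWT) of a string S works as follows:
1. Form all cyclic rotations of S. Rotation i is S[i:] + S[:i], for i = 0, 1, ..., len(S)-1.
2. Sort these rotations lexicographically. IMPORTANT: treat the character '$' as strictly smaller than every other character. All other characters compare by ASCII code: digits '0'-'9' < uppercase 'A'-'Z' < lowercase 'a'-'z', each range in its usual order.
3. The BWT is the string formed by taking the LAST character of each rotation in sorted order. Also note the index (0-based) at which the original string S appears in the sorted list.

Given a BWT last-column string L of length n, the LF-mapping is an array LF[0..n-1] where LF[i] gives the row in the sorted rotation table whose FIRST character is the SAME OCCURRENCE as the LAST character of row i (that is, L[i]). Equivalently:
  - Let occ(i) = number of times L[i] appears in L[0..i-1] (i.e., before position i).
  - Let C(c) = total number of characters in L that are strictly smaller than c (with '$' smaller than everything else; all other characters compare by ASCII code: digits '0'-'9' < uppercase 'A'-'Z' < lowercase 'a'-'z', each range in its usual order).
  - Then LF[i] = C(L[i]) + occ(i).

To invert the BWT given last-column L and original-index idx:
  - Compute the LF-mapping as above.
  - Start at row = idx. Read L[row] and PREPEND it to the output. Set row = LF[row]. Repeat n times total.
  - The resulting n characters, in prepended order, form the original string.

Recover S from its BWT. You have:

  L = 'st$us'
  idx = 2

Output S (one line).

LF mapping: 1 3 0 4 2
Walk LF starting at row 2, prepending L[row]:
  step 1: row=2, L[2]='$', prepend. Next row=LF[2]=0
  step 2: row=0, L[0]='s', prepend. Next row=LF[0]=1
  step 3: row=1, L[1]='t', prepend. Next row=LF[1]=3
  step 4: row=3, L[3]='u', prepend. Next row=LF[3]=4
  step 5: row=4, L[4]='s', prepend. Next row=LF[4]=2
Reversed output: suts$

Answer: suts$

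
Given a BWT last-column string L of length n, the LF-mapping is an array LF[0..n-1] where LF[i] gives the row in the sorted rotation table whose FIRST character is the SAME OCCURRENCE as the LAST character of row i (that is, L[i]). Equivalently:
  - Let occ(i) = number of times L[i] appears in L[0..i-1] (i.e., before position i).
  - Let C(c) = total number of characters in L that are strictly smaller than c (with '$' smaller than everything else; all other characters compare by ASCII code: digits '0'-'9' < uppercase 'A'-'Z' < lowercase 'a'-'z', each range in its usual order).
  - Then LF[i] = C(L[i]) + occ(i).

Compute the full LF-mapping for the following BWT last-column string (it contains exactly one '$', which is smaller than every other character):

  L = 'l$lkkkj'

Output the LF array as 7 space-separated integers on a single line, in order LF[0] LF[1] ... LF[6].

Char counts: '$':1, 'j':1, 'k':3, 'l':2
C (first-col start): C('$')=0, C('j')=1, C('k')=2, C('l')=5
L[0]='l': occ=0, LF[0]=C('l')+0=5+0=5
L[1]='$': occ=0, LF[1]=C('$')+0=0+0=0
L[2]='l': occ=1, LF[2]=C('l')+1=5+1=6
L[3]='k': occ=0, LF[3]=C('k')+0=2+0=2
L[4]='k': occ=1, LF[4]=C('k')+1=2+1=3
L[5]='k': occ=2, LF[5]=C('k')+2=2+2=4
L[6]='j': occ=0, LF[6]=C('j')+0=1+0=1

Answer: 5 0 6 2 3 4 1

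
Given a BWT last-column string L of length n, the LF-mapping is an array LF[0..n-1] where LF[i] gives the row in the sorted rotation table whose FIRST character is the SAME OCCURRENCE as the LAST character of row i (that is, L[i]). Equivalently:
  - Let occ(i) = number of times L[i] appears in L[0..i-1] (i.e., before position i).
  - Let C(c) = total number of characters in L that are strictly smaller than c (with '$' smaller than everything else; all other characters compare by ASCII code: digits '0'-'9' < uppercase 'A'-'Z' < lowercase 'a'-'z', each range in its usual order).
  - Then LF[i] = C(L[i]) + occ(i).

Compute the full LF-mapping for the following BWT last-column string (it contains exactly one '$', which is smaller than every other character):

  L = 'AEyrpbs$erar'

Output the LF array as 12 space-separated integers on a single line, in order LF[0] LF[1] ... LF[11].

Char counts: '$':1, 'A':1, 'E':1, 'a':1, 'b':1, 'e':1, 'p':1, 'r':3, 's':1, 'y':1
C (first-col start): C('$')=0, C('A')=1, C('E')=2, C('a')=3, C('b')=4, C('e')=5, C('p')=6, C('r')=7, C('s')=10, C('y')=11
L[0]='A': occ=0, LF[0]=C('A')+0=1+0=1
L[1]='E': occ=0, LF[1]=C('E')+0=2+0=2
L[2]='y': occ=0, LF[2]=C('y')+0=11+0=11
L[3]='r': occ=0, LF[3]=C('r')+0=7+0=7
L[4]='p': occ=0, LF[4]=C('p')+0=6+0=6
L[5]='b': occ=0, LF[5]=C('b')+0=4+0=4
L[6]='s': occ=0, LF[6]=C('s')+0=10+0=10
L[7]='$': occ=0, LF[7]=C('$')+0=0+0=0
L[8]='e': occ=0, LF[8]=C('e')+0=5+0=5
L[9]='r': occ=1, LF[9]=C('r')+1=7+1=8
L[10]='a': occ=0, LF[10]=C('a')+0=3+0=3
L[11]='r': occ=2, LF[11]=C('r')+2=7+2=9

Answer: 1 2 11 7 6 4 10 0 5 8 3 9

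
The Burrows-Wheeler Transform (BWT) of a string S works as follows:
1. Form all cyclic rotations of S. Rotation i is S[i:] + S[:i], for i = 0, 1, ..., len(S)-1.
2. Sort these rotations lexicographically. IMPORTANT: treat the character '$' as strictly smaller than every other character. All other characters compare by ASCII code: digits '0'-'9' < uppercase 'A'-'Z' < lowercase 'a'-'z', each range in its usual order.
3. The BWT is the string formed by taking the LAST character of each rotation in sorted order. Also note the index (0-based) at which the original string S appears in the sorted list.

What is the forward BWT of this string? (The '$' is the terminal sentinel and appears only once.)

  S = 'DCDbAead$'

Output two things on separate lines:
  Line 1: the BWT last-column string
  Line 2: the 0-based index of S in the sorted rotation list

Answer: dbD$CeDaA
3

Derivation:
All 9 rotations (rotation i = S[i:]+S[:i]):
  rot[0] = DCDbAead$
  rot[1] = CDbAead$D
  rot[2] = DbAead$DC
  rot[3] = bAead$DCD
  rot[4] = Aead$DCDb
  rot[5] = ead$DCDbA
  rot[6] = ad$DCDbAe
  rot[7] = d$DCDbAea
  rot[8] = $DCDbAead
Sorted (with $ < everything):
  sorted[0] = $DCDbAead  (last char: 'd')
  sorted[1] = Aead$DCDb  (last char: 'b')
  sorted[2] = CDbAead$D  (last char: 'D')
  sorted[3] = DCDbAead$  (last char: '$')
  sorted[4] = DbAead$DC  (last char: 'C')
  sorted[5] = ad$DCDbAe  (last char: 'e')
  sorted[6] = bAead$DCD  (last char: 'D')
  sorted[7] = d$DCDbAea  (last char: 'a')
  sorted[8] = ead$DCDbA  (last char: 'A')
Last column: dbD$CeDaA
Original string S is at sorted index 3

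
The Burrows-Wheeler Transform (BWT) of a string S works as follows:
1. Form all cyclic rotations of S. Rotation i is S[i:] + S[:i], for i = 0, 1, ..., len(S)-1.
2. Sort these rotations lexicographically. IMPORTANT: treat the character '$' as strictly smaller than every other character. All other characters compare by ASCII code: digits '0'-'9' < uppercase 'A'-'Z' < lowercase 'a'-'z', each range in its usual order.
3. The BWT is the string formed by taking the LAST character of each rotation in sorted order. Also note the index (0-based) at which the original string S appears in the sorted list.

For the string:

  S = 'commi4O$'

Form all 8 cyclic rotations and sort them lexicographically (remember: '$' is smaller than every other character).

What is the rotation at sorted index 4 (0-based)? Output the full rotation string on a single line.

All 8 rotations (rotation i = S[i:]+S[:i]):
  rot[0] = commi4O$
  rot[1] = ommi4O$c
  rot[2] = mmi4O$co
  rot[3] = mi4O$com
  rot[4] = i4O$comm
  rot[5] = 4O$commi
  rot[6] = O$commi4
  rot[7] = $commi4O
Sorted (with $ < everything):
  sorted[0] = $commi4O
  sorted[1] = 4O$commi
  sorted[2] = O$commi4
  sorted[3] = commi4O$
  sorted[4] = i4O$comm
  sorted[5] = mi4O$com
  sorted[6] = mmi4O$co
  sorted[7] = ommi4O$c
sorted[4] = i4O$comm

Answer: i4O$comm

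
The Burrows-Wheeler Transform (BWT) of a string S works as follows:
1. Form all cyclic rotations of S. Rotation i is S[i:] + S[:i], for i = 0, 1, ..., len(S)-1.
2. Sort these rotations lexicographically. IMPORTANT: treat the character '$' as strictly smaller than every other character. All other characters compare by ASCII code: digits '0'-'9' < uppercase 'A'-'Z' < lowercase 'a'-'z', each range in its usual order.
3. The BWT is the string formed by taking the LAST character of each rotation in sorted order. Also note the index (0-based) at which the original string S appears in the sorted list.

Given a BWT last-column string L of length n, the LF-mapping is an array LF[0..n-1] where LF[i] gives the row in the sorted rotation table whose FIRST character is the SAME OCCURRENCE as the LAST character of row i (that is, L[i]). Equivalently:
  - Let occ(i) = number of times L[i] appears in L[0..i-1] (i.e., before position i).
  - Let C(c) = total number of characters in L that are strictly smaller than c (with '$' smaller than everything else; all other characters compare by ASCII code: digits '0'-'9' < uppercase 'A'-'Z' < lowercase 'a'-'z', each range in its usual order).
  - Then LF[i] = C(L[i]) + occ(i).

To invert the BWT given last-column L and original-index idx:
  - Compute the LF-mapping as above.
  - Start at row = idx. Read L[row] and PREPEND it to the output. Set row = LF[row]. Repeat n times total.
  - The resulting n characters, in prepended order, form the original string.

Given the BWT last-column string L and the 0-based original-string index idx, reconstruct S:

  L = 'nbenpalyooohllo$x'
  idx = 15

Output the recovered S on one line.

Answer: xylophoneballoon$

Derivation:
LF mapping: 8 2 3 9 14 1 5 16 10 11 12 4 6 7 13 0 15
Walk LF starting at row 15, prepending L[row]:
  step 1: row=15, L[15]='$', prepend. Next row=LF[15]=0
  step 2: row=0, L[0]='n', prepend. Next row=LF[0]=8
  step 3: row=8, L[8]='o', prepend. Next row=LF[8]=10
  step 4: row=10, L[10]='o', prepend. Next row=LF[10]=12
  step 5: row=12, L[12]='l', prepend. Next row=LF[12]=6
  step 6: row=6, L[6]='l', prepend. Next row=LF[6]=5
  step 7: row=5, L[5]='a', prepend. Next row=LF[5]=1
  step 8: row=1, L[1]='b', prepend. Next row=LF[1]=2
  step 9: row=2, L[2]='e', prepend. Next row=LF[2]=3
  step 10: row=3, L[3]='n', prepend. Next row=LF[3]=9
  step 11: row=9, L[9]='o', prepend. Next row=LF[9]=11
  step 12: row=11, L[11]='h', prepend. Next row=LF[11]=4
  step 13: row=4, L[4]='p', prepend. Next row=LF[4]=14
  step 14: row=14, L[14]='o', prepend. Next row=LF[14]=13
  step 15: row=13, L[13]='l', prepend. Next row=LF[13]=7
  step 16: row=7, L[7]='y', prepend. Next row=LF[7]=16
  step 17: row=16, L[16]='x', prepend. Next row=LF[16]=15
Reversed output: xylophoneballoon$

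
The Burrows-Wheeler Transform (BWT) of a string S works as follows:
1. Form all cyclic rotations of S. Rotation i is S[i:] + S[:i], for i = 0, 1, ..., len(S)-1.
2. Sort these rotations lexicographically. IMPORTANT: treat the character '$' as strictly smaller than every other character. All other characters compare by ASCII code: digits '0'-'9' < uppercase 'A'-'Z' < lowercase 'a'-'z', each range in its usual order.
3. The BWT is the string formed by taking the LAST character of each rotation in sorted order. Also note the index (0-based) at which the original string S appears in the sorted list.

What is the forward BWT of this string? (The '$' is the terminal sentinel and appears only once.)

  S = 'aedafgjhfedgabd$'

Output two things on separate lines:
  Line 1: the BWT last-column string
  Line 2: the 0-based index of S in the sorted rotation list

All 16 rotations (rotation i = S[i:]+S[:i]):
  rot[0] = aedafgjhfedgabd$
  rot[1] = edafgjhfedgabd$a
  rot[2] = dafgjhfedgabd$ae
  rot[3] = afgjhfedgabd$aed
  rot[4] = fgjhfedgabd$aeda
  rot[5] = gjhfedgabd$aedaf
  rot[6] = jhfedgabd$aedafg
  rot[7] = hfedgabd$aedafgj
  rot[8] = fedgabd$aedafgjh
  rot[9] = edgabd$aedafgjhf
  rot[10] = dgabd$aedafgjhfe
  rot[11] = gabd$aedafgjhfed
  rot[12] = abd$aedafgjhfedg
  rot[13] = bd$aedafgjhfedga
  rot[14] = d$aedafgjhfedgab
  rot[15] = $aedafgjhfedgabd
Sorted (with $ < everything):
  sorted[0] = $aedafgjhfedgabd  (last char: 'd')
  sorted[1] = abd$aedafgjhfedg  (last char: 'g')
  sorted[2] = aedafgjhfedgabd$  (last char: '$')
  sorted[3] = afgjhfedgabd$aed  (last char: 'd')
  sorted[4] = bd$aedafgjhfedga  (last char: 'a')
  sorted[5] = d$aedafgjhfedgab  (last char: 'b')
  sorted[6] = dafgjhfedgabd$ae  (last char: 'e')
  sorted[7] = dgabd$aedafgjhfe  (last char: 'e')
  sorted[8] = edafgjhfedgabd$a  (last char: 'a')
  sorted[9] = edgabd$aedafgjhf  (last char: 'f')
  sorted[10] = fedgabd$aedafgjh  (last char: 'h')
  sorted[11] = fgjhfedgabd$aeda  (last char: 'a')
  sorted[12] = gabd$aedafgjhfed  (last char: 'd')
  sorted[13] = gjhfedgabd$aedaf  (last char: 'f')
  sorted[14] = hfedgabd$aedafgj  (last char: 'j')
  sorted[15] = jhfedgabd$aedafg  (last char: 'g')
Last column: dg$dabeeafhadfjg
Original string S is at sorted index 2

Answer: dg$dabeeafhadfjg
2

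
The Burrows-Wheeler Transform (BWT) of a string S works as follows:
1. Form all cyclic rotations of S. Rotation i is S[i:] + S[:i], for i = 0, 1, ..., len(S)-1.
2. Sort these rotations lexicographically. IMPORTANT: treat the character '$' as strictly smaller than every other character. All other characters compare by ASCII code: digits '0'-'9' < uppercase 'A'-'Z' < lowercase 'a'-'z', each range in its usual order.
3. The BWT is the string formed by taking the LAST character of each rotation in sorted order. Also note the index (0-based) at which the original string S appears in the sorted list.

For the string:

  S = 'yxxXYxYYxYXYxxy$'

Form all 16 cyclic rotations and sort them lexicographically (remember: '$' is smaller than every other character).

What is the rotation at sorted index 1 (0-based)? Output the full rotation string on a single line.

Answer: XYxYYxYXYxxy$yxx

Derivation:
All 16 rotations (rotation i = S[i:]+S[:i]):
  rot[0] = yxxXYxYYxYXYxxy$
  rot[1] = xxXYxYYxYXYxxy$y
  rot[2] = xXYxYYxYXYxxy$yx
  rot[3] = XYxYYxYXYxxy$yxx
  rot[4] = YxYYxYXYxxy$yxxX
  rot[5] = xYYxYXYxxy$yxxXY
  rot[6] = YYxYXYxxy$yxxXYx
  rot[7] = YxYXYxxy$yxxXYxY
  rot[8] = xYXYxxy$yxxXYxYY
  rot[9] = YXYxxy$yxxXYxYYx
  rot[10] = XYxxy$yxxXYxYYxY
  rot[11] = Yxxy$yxxXYxYYxYX
  rot[12] = xxy$yxxXYxYYxYXY
  rot[13] = xy$yxxXYxYYxYXYx
  rot[14] = y$yxxXYxYYxYXYxx
  rot[15] = $yxxXYxYYxYXYxxy
Sorted (with $ < everything):
  sorted[0] = $yxxXYxYYxYXYxxy
  sorted[1] = XYxYYxYXYxxy$yxx
  sorted[2] = XYxxy$yxxXYxYYxY
  sorted[3] = YXYxxy$yxxXYxYYx
  sorted[4] = YYxYXYxxy$yxxXYx
  sorted[5] = YxYXYxxy$yxxXYxY
  sorted[6] = YxYYxYXYxxy$yxxX
  sorted[7] = Yxxy$yxxXYxYYxYX
  sorted[8] = xXYxYYxYXYxxy$yx
  sorted[9] = xYXYxxy$yxxXYxYY
  sorted[10] = xYYxYXYxxy$yxxXY
  sorted[11] = xxXYxYYxYXYxxy$y
  sorted[12] = xxy$yxxXYxYYxYXY
  sorted[13] = xy$yxxXYxYYxYXYx
  sorted[14] = y$yxxXYxYYxYXYxx
  sorted[15] = yxxXYxYYxYXYxxy$
sorted[1] = XYxYYxYXYxxy$yxx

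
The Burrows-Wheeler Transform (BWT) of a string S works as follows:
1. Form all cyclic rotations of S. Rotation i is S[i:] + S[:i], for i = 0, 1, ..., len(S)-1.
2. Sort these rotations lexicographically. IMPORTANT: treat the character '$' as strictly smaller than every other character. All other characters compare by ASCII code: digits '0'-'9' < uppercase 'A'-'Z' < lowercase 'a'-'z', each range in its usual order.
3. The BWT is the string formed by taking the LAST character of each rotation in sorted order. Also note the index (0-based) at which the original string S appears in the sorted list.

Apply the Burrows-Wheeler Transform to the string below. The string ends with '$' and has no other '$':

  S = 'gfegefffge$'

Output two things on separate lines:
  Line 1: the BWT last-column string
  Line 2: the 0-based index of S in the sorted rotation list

Answer: eggfgefffe$
10

Derivation:
All 11 rotations (rotation i = S[i:]+S[:i]):
  rot[0] = gfegefffge$
  rot[1] = fegefffge$g
  rot[2] = egefffge$gf
  rot[3] = gefffge$gfe
  rot[4] = efffge$gfeg
  rot[5] = fffge$gfege
  rot[6] = ffge$gfegef
  rot[7] = fge$gfegeff
  rot[8] = ge$gfegefff
  rot[9] = e$gfegefffg
  rot[10] = $gfegefffge
Sorted (with $ < everything):
  sorted[0] = $gfegefffge  (last char: 'e')
  sorted[1] = e$gfegefffg  (last char: 'g')
  sorted[2] = efffge$gfeg  (last char: 'g')
  sorted[3] = egefffge$gf  (last char: 'f')
  sorted[4] = fegefffge$g  (last char: 'g')
  sorted[5] = fffge$gfege  (last char: 'e')
  sorted[6] = ffge$gfegef  (last char: 'f')
  sorted[7] = fge$gfegeff  (last char: 'f')
  sorted[8] = ge$gfegefff  (last char: 'f')
  sorted[9] = gefffge$gfe  (last char: 'e')
  sorted[10] = gfegefffge$  (last char: '$')
Last column: eggfgefffe$
Original string S is at sorted index 10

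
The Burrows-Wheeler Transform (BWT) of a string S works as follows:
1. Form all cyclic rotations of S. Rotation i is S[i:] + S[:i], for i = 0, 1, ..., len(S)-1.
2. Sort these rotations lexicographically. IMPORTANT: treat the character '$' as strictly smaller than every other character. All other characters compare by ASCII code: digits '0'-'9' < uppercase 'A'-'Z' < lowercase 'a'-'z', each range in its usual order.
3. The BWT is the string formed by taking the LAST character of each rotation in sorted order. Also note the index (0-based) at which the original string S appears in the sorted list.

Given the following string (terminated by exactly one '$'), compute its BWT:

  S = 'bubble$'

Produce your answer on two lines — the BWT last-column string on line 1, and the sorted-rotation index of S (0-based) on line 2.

Answer: eub$lbb
3

Derivation:
All 7 rotations (rotation i = S[i:]+S[:i]):
  rot[0] = bubble$
  rot[1] = ubble$b
  rot[2] = bble$bu
  rot[3] = ble$bub
  rot[4] = le$bubb
  rot[5] = e$bubbl
  rot[6] = $bubble
Sorted (with $ < everything):
  sorted[0] = $bubble  (last char: 'e')
  sorted[1] = bble$bu  (last char: 'u')
  sorted[2] = ble$bub  (last char: 'b')
  sorted[3] = bubble$  (last char: '$')
  sorted[4] = e$bubbl  (last char: 'l')
  sorted[5] = le$bubb  (last char: 'b')
  sorted[6] = ubble$b  (last char: 'b')
Last column: eub$lbb
Original string S is at sorted index 3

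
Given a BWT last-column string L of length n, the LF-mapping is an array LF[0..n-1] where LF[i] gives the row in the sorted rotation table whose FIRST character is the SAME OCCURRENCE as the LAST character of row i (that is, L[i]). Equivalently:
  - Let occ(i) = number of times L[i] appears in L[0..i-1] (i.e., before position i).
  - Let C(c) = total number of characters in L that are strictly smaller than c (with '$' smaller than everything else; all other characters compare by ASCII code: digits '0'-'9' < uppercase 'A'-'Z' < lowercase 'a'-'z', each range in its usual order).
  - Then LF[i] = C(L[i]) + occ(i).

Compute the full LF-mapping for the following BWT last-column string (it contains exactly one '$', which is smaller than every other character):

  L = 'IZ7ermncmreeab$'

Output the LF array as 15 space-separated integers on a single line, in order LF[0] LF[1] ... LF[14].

Answer: 2 3 1 7 13 10 12 6 11 14 8 9 4 5 0

Derivation:
Char counts: '$':1, '7':1, 'I':1, 'Z':1, 'a':1, 'b':1, 'c':1, 'e':3, 'm':2, 'n':1, 'r':2
C (first-col start): C('$')=0, C('7')=1, C('I')=2, C('Z')=3, C('a')=4, C('b')=5, C('c')=6, C('e')=7, C('m')=10, C('n')=12, C('r')=13
L[0]='I': occ=0, LF[0]=C('I')+0=2+0=2
L[1]='Z': occ=0, LF[1]=C('Z')+0=3+0=3
L[2]='7': occ=0, LF[2]=C('7')+0=1+0=1
L[3]='e': occ=0, LF[3]=C('e')+0=7+0=7
L[4]='r': occ=0, LF[4]=C('r')+0=13+0=13
L[5]='m': occ=0, LF[5]=C('m')+0=10+0=10
L[6]='n': occ=0, LF[6]=C('n')+0=12+0=12
L[7]='c': occ=0, LF[7]=C('c')+0=6+0=6
L[8]='m': occ=1, LF[8]=C('m')+1=10+1=11
L[9]='r': occ=1, LF[9]=C('r')+1=13+1=14
L[10]='e': occ=1, LF[10]=C('e')+1=7+1=8
L[11]='e': occ=2, LF[11]=C('e')+2=7+2=9
L[12]='a': occ=0, LF[12]=C('a')+0=4+0=4
L[13]='b': occ=0, LF[13]=C('b')+0=5+0=5
L[14]='$': occ=0, LF[14]=C('$')+0=0+0=0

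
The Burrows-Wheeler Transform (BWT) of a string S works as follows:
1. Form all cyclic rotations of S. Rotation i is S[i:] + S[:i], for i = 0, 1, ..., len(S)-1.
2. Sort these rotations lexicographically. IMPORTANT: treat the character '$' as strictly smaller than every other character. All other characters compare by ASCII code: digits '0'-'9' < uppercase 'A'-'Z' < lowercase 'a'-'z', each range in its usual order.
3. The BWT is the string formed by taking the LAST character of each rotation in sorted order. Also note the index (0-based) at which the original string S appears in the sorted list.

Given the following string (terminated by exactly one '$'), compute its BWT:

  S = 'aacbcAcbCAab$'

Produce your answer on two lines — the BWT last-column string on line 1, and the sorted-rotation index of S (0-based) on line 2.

Answer: bCcb$AaaccbAa
4

Derivation:
All 13 rotations (rotation i = S[i:]+S[:i]):
  rot[0] = aacbcAcbCAab$
  rot[1] = acbcAcbCAab$a
  rot[2] = cbcAcbCAab$aa
  rot[3] = bcAcbCAab$aac
  rot[4] = cAcbCAab$aacb
  rot[5] = AcbCAab$aacbc
  rot[6] = cbCAab$aacbcA
  rot[7] = bCAab$aacbcAc
  rot[8] = CAab$aacbcAcb
  rot[9] = Aab$aacbcAcbC
  rot[10] = ab$aacbcAcbCA
  rot[11] = b$aacbcAcbCAa
  rot[12] = $aacbcAcbCAab
Sorted (with $ < everything):
  sorted[0] = $aacbcAcbCAab  (last char: 'b')
  sorted[1] = Aab$aacbcAcbC  (last char: 'C')
  sorted[2] = AcbCAab$aacbc  (last char: 'c')
  sorted[3] = CAab$aacbcAcb  (last char: 'b')
  sorted[4] = aacbcAcbCAab$  (last char: '$')
  sorted[5] = ab$aacbcAcbCA  (last char: 'A')
  sorted[6] = acbcAcbCAab$a  (last char: 'a')
  sorted[7] = b$aacbcAcbCAa  (last char: 'a')
  sorted[8] = bCAab$aacbcAc  (last char: 'c')
  sorted[9] = bcAcbCAab$aac  (last char: 'c')
  sorted[10] = cAcbCAab$aacb  (last char: 'b')
  sorted[11] = cbCAab$aacbcA  (last char: 'A')
  sorted[12] = cbcAcbCAab$aa  (last char: 'a')
Last column: bCcb$AaaccbAa
Original string S is at sorted index 4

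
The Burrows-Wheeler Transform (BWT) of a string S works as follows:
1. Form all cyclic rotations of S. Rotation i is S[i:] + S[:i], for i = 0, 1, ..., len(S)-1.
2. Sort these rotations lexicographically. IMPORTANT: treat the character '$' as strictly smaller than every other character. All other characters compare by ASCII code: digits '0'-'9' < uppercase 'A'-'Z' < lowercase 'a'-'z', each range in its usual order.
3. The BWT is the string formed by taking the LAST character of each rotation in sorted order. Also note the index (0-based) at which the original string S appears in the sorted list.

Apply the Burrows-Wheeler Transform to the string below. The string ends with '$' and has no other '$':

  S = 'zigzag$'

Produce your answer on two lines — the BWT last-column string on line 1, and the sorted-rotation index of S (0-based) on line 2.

Answer: gzaizg$
6

Derivation:
All 7 rotations (rotation i = S[i:]+S[:i]):
  rot[0] = zigzag$
  rot[1] = igzag$z
  rot[2] = gzag$zi
  rot[3] = zag$zig
  rot[4] = ag$zigz
  rot[5] = g$zigza
  rot[6] = $zigzag
Sorted (with $ < everything):
  sorted[0] = $zigzag  (last char: 'g')
  sorted[1] = ag$zigz  (last char: 'z')
  sorted[2] = g$zigza  (last char: 'a')
  sorted[3] = gzag$zi  (last char: 'i')
  sorted[4] = igzag$z  (last char: 'z')
  sorted[5] = zag$zig  (last char: 'g')
  sorted[6] = zigzag$  (last char: '$')
Last column: gzaizg$
Original string S is at sorted index 6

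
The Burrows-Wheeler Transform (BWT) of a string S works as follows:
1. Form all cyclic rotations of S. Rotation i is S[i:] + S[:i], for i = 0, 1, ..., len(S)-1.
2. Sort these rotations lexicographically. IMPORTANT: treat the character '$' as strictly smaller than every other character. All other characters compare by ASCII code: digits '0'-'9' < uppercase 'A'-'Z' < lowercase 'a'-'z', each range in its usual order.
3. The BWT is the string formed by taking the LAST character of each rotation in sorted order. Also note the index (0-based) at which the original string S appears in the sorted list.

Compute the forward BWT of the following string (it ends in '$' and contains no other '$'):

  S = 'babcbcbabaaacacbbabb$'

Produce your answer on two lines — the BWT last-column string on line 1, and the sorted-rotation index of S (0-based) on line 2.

All 21 rotations (rotation i = S[i:]+S[:i]):
  rot[0] = babcbcbabaaacacbbabb$
  rot[1] = abcbcbabaaacacbbabb$b
  rot[2] = bcbcbabaaacacbbabb$ba
  rot[3] = cbcbabaaacacbbabb$bab
  rot[4] = bcbabaaacacbbabb$babc
  rot[5] = cbabaaacacbbabb$babcb
  rot[6] = babaaacacbbabb$babcbc
  rot[7] = abaaacacbbabb$babcbcb
  rot[8] = baaacacbbabb$babcbcba
  rot[9] = aaacacbbabb$babcbcbab
  rot[10] = aacacbbabb$babcbcbaba
  rot[11] = acacbbabb$babcbcbabaa
  rot[12] = cacbbabb$babcbcbabaaa
  rot[13] = acbbabb$babcbcbabaaac
  rot[14] = cbbabb$babcbcbabaaaca
  rot[15] = bbabb$babcbcbabaaacac
  rot[16] = babb$babcbcbabaaacacb
  rot[17] = abb$babcbcbabaaacacbb
  rot[18] = bb$babcbcbabaaacacbba
  rot[19] = b$babcbcbabaaacacbbab
  rot[20] = $babcbcbabaaacacbbabb
Sorted (with $ < everything):
  sorted[0] = $babcbcbabaaacacbbabb  (last char: 'b')
  sorted[1] = aaacacbbabb$babcbcbab  (last char: 'b')
  sorted[2] = aacacbbabb$babcbcbaba  (last char: 'a')
  sorted[3] = abaaacacbbabb$babcbcb  (last char: 'b')
  sorted[4] = abb$babcbcbabaaacacbb  (last char: 'b')
  sorted[5] = abcbcbabaaacacbbabb$b  (last char: 'b')
  sorted[6] = acacbbabb$babcbcbabaa  (last char: 'a')
  sorted[7] = acbbabb$babcbcbabaaac  (last char: 'c')
  sorted[8] = b$babcbcbabaaacacbbab  (last char: 'b')
  sorted[9] = baaacacbbabb$babcbcba  (last char: 'a')
  sorted[10] = babaaacacbbabb$babcbc  (last char: 'c')
  sorted[11] = babb$babcbcbabaaacacb  (last char: 'b')
  sorted[12] = babcbcbabaaacacbbabb$  (last char: '$')
  sorted[13] = bb$babcbcbabaaacacbba  (last char: 'a')
  sorted[14] = bbabb$babcbcbabaaacac  (last char: 'c')
  sorted[15] = bcbabaaacacbbabb$babc  (last char: 'c')
  sorted[16] = bcbcbabaaacacbbabb$ba  (last char: 'a')
  sorted[17] = cacbbabb$babcbcbabaaa  (last char: 'a')
  sorted[18] = cbabaaacacbbabb$babcb  (last char: 'b')
  sorted[19] = cbbabb$babcbcbabaaaca  (last char: 'a')
  sorted[20] = cbcbabaaacacbbabb$bab  (last char: 'b')
Last column: bbabbbacbacb$accaabab
Original string S is at sorted index 12

Answer: bbabbbacbacb$accaabab
12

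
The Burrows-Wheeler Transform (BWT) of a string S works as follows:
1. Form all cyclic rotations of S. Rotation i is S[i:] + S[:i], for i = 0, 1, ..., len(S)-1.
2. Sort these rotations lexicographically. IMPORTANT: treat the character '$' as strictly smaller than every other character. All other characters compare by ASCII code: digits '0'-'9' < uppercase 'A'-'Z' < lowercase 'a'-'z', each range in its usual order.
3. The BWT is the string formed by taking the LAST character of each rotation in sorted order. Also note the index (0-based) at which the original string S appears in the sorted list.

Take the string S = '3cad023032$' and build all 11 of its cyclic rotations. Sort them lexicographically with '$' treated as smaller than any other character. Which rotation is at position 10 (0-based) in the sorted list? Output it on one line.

Answer: d023032$3ca

Derivation:
All 11 rotations (rotation i = S[i:]+S[:i]):
  rot[0] = 3cad023032$
  rot[1] = cad023032$3
  rot[2] = ad023032$3c
  rot[3] = d023032$3ca
  rot[4] = 023032$3cad
  rot[5] = 23032$3cad0
  rot[6] = 3032$3cad02
  rot[7] = 032$3cad023
  rot[8] = 32$3cad0230
  rot[9] = 2$3cad02303
  rot[10] = $3cad023032
Sorted (with $ < everything):
  sorted[0] = $3cad023032
  sorted[1] = 023032$3cad
  sorted[2] = 032$3cad023
  sorted[3] = 2$3cad02303
  sorted[4] = 23032$3cad0
  sorted[5] = 3032$3cad02
  sorted[6] = 32$3cad0230
  sorted[7] = 3cad023032$
  sorted[8] = ad023032$3c
  sorted[9] = cad023032$3
  sorted[10] = d023032$3ca
sorted[10] = d023032$3ca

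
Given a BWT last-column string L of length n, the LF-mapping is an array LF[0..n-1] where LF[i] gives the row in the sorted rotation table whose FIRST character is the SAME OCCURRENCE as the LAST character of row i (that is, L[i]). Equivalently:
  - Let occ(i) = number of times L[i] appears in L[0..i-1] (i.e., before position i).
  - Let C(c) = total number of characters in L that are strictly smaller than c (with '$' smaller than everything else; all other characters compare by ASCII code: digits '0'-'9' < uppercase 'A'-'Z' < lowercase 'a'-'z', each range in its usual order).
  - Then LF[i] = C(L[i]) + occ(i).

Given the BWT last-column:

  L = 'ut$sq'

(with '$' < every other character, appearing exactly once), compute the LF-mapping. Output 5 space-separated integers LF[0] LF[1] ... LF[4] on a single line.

Char counts: '$':1, 'q':1, 's':1, 't':1, 'u':1
C (first-col start): C('$')=0, C('q')=1, C('s')=2, C('t')=3, C('u')=4
L[0]='u': occ=0, LF[0]=C('u')+0=4+0=4
L[1]='t': occ=0, LF[1]=C('t')+0=3+0=3
L[2]='$': occ=0, LF[2]=C('$')+0=0+0=0
L[3]='s': occ=0, LF[3]=C('s')+0=2+0=2
L[4]='q': occ=0, LF[4]=C('q')+0=1+0=1

Answer: 4 3 0 2 1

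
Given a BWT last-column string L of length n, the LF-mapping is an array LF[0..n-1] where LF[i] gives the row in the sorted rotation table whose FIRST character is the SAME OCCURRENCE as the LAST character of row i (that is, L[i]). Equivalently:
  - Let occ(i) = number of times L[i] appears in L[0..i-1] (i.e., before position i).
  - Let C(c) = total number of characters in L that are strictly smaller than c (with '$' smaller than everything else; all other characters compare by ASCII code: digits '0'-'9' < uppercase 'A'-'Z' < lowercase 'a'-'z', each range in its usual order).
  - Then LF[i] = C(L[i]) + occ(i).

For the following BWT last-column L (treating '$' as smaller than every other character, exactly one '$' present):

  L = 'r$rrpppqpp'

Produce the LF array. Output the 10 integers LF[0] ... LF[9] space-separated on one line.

Char counts: '$':1, 'p':5, 'q':1, 'r':3
C (first-col start): C('$')=0, C('p')=1, C('q')=6, C('r')=7
L[0]='r': occ=0, LF[0]=C('r')+0=7+0=7
L[1]='$': occ=0, LF[1]=C('$')+0=0+0=0
L[2]='r': occ=1, LF[2]=C('r')+1=7+1=8
L[3]='r': occ=2, LF[3]=C('r')+2=7+2=9
L[4]='p': occ=0, LF[4]=C('p')+0=1+0=1
L[5]='p': occ=1, LF[5]=C('p')+1=1+1=2
L[6]='p': occ=2, LF[6]=C('p')+2=1+2=3
L[7]='q': occ=0, LF[7]=C('q')+0=6+0=6
L[8]='p': occ=3, LF[8]=C('p')+3=1+3=4
L[9]='p': occ=4, LF[9]=C('p')+4=1+4=5

Answer: 7 0 8 9 1 2 3 6 4 5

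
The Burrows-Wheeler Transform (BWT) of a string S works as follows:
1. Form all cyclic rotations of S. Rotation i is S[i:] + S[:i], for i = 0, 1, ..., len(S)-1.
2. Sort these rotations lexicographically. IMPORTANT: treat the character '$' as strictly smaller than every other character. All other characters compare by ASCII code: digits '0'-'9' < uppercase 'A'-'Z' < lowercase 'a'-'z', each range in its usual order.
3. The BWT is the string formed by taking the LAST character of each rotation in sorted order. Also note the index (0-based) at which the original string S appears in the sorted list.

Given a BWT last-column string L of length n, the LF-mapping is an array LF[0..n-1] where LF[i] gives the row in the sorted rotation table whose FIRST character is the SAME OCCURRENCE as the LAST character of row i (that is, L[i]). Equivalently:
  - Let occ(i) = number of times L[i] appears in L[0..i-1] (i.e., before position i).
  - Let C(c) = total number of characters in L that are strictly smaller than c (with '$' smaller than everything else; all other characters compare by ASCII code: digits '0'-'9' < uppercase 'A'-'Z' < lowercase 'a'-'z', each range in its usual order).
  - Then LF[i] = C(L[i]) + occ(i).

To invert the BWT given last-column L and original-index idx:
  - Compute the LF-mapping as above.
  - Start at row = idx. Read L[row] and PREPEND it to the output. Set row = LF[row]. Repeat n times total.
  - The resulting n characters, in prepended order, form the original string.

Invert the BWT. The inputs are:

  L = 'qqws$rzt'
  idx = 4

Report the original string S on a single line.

Answer: srtzwqq$

Derivation:
LF mapping: 1 2 6 4 0 3 7 5
Walk LF starting at row 4, prepending L[row]:
  step 1: row=4, L[4]='$', prepend. Next row=LF[4]=0
  step 2: row=0, L[0]='q', prepend. Next row=LF[0]=1
  step 3: row=1, L[1]='q', prepend. Next row=LF[1]=2
  step 4: row=2, L[2]='w', prepend. Next row=LF[2]=6
  step 5: row=6, L[6]='z', prepend. Next row=LF[6]=7
  step 6: row=7, L[7]='t', prepend. Next row=LF[7]=5
  step 7: row=5, L[5]='r', prepend. Next row=LF[5]=3
  step 8: row=3, L[3]='s', prepend. Next row=LF[3]=4
Reversed output: srtzwqq$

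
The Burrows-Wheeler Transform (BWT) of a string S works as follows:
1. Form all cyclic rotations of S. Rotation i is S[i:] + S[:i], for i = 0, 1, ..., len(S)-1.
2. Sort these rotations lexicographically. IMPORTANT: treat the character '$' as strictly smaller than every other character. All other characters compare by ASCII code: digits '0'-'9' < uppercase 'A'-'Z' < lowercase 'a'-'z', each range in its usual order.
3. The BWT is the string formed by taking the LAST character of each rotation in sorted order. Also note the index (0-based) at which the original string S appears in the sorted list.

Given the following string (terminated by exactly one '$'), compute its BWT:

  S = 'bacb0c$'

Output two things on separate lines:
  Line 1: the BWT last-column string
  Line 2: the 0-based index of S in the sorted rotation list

Answer: cbbc$0a
4

Derivation:
All 7 rotations (rotation i = S[i:]+S[:i]):
  rot[0] = bacb0c$
  rot[1] = acb0c$b
  rot[2] = cb0c$ba
  rot[3] = b0c$bac
  rot[4] = 0c$bacb
  rot[5] = c$bacb0
  rot[6] = $bacb0c
Sorted (with $ < everything):
  sorted[0] = $bacb0c  (last char: 'c')
  sorted[1] = 0c$bacb  (last char: 'b')
  sorted[2] = acb0c$b  (last char: 'b')
  sorted[3] = b0c$bac  (last char: 'c')
  sorted[4] = bacb0c$  (last char: '$')
  sorted[5] = c$bacb0  (last char: '0')
  sorted[6] = cb0c$ba  (last char: 'a')
Last column: cbbc$0a
Original string S is at sorted index 4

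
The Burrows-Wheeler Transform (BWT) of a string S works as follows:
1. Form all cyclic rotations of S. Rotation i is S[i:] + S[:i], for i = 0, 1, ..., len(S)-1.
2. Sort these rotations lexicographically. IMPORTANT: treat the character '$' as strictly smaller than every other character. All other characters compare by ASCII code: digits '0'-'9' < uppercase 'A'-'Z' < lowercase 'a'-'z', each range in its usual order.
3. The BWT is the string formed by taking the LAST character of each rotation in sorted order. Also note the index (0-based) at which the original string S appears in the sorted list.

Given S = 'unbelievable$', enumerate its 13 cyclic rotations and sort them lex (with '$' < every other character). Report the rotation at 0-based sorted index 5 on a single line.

Answer: elievable$unb

Derivation:
All 13 rotations (rotation i = S[i:]+S[:i]):
  rot[0] = unbelievable$
  rot[1] = nbelievable$u
  rot[2] = believable$un
  rot[3] = elievable$unb
  rot[4] = lievable$unbe
  rot[5] = ievable$unbel
  rot[6] = evable$unbeli
  rot[7] = vable$unbelie
  rot[8] = able$unbeliev
  rot[9] = ble$unbelieva
  rot[10] = le$unbelievab
  rot[11] = e$unbelievabl
  rot[12] = $unbelievable
Sorted (with $ < everything):
  sorted[0] = $unbelievable
  sorted[1] = able$unbeliev
  sorted[2] = believable$un
  sorted[3] = ble$unbelieva
  sorted[4] = e$unbelievabl
  sorted[5] = elievable$unb
  sorted[6] = evable$unbeli
  sorted[7] = ievable$unbel
  sorted[8] = le$unbelievab
  sorted[9] = lievable$unbe
  sorted[10] = nbelievable$u
  sorted[11] = unbelievable$
  sorted[12] = vable$unbelie
sorted[5] = elievable$unb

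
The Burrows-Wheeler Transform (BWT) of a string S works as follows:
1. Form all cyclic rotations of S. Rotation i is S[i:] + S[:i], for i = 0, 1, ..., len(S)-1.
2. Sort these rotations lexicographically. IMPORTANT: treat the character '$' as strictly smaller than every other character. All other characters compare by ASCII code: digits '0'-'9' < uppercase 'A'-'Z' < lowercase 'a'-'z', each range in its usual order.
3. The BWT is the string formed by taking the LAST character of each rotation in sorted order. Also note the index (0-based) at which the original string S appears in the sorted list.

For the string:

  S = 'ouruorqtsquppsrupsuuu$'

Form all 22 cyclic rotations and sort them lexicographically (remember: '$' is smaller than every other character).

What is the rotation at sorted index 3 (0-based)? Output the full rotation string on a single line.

All 22 rotations (rotation i = S[i:]+S[:i]):
  rot[0] = ouruorqtsquppsrupsuuu$
  rot[1] = uruorqtsquppsrupsuuu$o
  rot[2] = ruorqtsquppsrupsuuu$ou
  rot[3] = uorqtsquppsrupsuuu$our
  rot[4] = orqtsquppsrupsuuu$ouru
  rot[5] = rqtsquppsrupsuuu$ouruo
  rot[6] = qtsquppsrupsuuu$ouruor
  rot[7] = tsquppsrupsuuu$ouruorq
  rot[8] = squppsrupsuuu$ouruorqt
  rot[9] = quppsrupsuuu$ouruorqts
  rot[10] = uppsrupsuuu$ouruorqtsq
  rot[11] = ppsrupsuuu$ouruorqtsqu
  rot[12] = psrupsuuu$ouruorqtsqup
  rot[13] = srupsuuu$ouruorqtsqupp
  rot[14] = rupsuuu$ouruorqtsqupps
  rot[15] = upsuuu$ouruorqtsquppsr
  rot[16] = psuuu$ouruorqtsquppsru
  rot[17] = suuu$ouruorqtsquppsrup
  rot[18] = uuu$ouruorqtsquppsrups
  rot[19] = uu$ouruorqtsquppsrupsu
  rot[20] = u$ouruorqtsquppsrupsuu
  rot[21] = $ouruorqtsquppsrupsuuu
Sorted (with $ < everything):
  sorted[0] = $ouruorqtsquppsrupsuuu
  sorted[1] = orqtsquppsrupsuuu$ouru
  sorted[2] = ouruorqtsquppsrupsuuu$
  sorted[3] = ppsrupsuuu$ouruorqtsqu
  sorted[4] = psrupsuuu$ouruorqtsqup
  sorted[5] = psuuu$ouruorqtsquppsru
  sorted[6] = qtsquppsrupsuuu$ouruor
  sorted[7] = quppsrupsuuu$ouruorqts
  sorted[8] = rqtsquppsrupsuuu$ouruo
  sorted[9] = ruorqtsquppsrupsuuu$ou
  sorted[10] = rupsuuu$ouruorqtsqupps
  sorted[11] = squppsrupsuuu$ouruorqt
  sorted[12] = srupsuuu$ouruorqtsqupp
  sorted[13] = suuu$ouruorqtsquppsrup
  sorted[14] = tsquppsrupsuuu$ouruorq
  sorted[15] = u$ouruorqtsquppsrupsuu
  sorted[16] = uorqtsquppsrupsuuu$our
  sorted[17] = uppsrupsuuu$ouruorqtsq
  sorted[18] = upsuuu$ouruorqtsquppsr
  sorted[19] = uruorqtsquppsrupsuuu$o
  sorted[20] = uu$ouruorqtsquppsrupsu
  sorted[21] = uuu$ouruorqtsquppsrups
sorted[3] = ppsrupsuuu$ouruorqtsqu

Answer: ppsrupsuuu$ouruorqtsqu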